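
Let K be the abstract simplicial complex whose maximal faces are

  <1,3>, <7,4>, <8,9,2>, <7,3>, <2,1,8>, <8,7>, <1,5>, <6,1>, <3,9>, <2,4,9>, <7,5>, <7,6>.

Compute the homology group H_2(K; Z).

H_2 ≅ 0.

Fix the vertex order 1 < 2 < 3 < 4 < 5 < 6 < 7 < 8 < 9 and write every simplex with vertices in increasing order. Then dim K = 2 and the simplices of K are:

  0-simplices (9): [1], [2], [3], [4], [5], [6], [7], [8], [9]
  1-simplices (16): [1,2], [1,3], [1,5], [1,6], [1,8], [2,4], [2,8], [2,9], [3,7], [3,9], [4,7], [4,9], [5,7], [6,7], [7,8], [8,9]
  2-simplices (3): [1,2,8], [2,4,9], [2,8,9]

so the chain groups are C_0 ≅ Z^9, C_1 ≅ Z^16, C_2 ≅ Z^3.

The boundary map ∂_1: C_1 → C_0 maps an edge to its endpoints' difference, ∂[p,q] = q − p. For instance
  ∂[4,7] = [7] − [4].
As a 9×16 matrix over Z this has rank 8, with invariant factors (1,1,1,1,1,1,1,1).

The boundary map ∂_2: C_2 → C_1 sends each 2-simplex [p,q,r] to [q,r] − [p,r] + [p,q]. For instance
  ∂[2,8,9] = [8,9] − [2,9] + [2,8],
  ∂[2,4,9] = [4,9] − [2,9] + [2,4].
As a 16×3 matrix over Z this has rank 3, with invariant factors (1,1,1).

Now H_k = ker ∂_k / im ∂_{k+1}, so:

  H_2: rank ker ∂_2 − rank ∂_3 = (3 − 3) − 0 = 0, and there is no ∂_3, so H_2 ≅ 0.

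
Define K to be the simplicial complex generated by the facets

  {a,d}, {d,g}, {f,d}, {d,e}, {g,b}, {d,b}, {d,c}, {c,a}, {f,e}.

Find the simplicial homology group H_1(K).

We work with the vertex ordering a < b < c < d < e < f < g. The simplices of K, each written with vertices in increasing order, are:

  0-simplices (7): a, b, c, d, e, f, g
  1-simplices (9): ac, ad, bd, bg, cd, de, df, dg, ef

Hence C_0 ≅ Z^7, C_1 ≅ Z^9.

The boundary map ∂_1: C_1 → C_0 sends each edge [p,q] (with p < q) to q − p. For instance
  ∂dg = g − d.
As a 7×9 matrix over Z this has rank 6, with invariant factors (1,1,1,1,1,1).

Computing H_k = (kernel of ∂_k) / (image of ∂_{k+1}):

  H_1: rank ker ∂_1 − rank ∂_2 = (9 − 6) − 0 = 3, and there is no ∂_2, so H_1 = Z^3.

H_1 = Z^3.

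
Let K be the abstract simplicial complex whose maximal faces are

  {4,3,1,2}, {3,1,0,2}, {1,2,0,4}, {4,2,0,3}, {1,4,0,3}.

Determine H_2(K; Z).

H_2 = 0.

We work with the vertex ordering 0 < 1 < 2 < 3 < 4. The simplices of K, each written with vertices in increasing order, are:

  0-simplices (5): [0], [1], [2], [3], [4]
  1-simplices (10): [0,1], [0,2], [0,3], [0,4], [1,2], [1,3], [1,4], [2,3], [2,4], [3,4]
  2-simplices (10): [0,1,2], [0,1,3], [0,1,4], [0,2,3], [0,2,4], [0,3,4], [1,2,3], [1,2,4], [1,3,4], [2,3,4]
  3-simplices (5): [0,1,2,3], [0,1,2,4], [0,1,3,4], [0,2,3,4], [1,2,3,4]

so the chain groups are C_0 ≅ Z^5, C_1 ≅ Z^10, C_2 ≅ Z^10, C_3 ≅ Z^5.

∂_1: C_1 → C_0 maps an edge to its endpoints' difference, ∂[p,q] = q − p. For instance
  ∂[0,1] = [1] − [0].
As a 5×10 matrix over Z this has rank 4, with invariant factors (1,1,1,1).

∂_2: C_2 → C_1 maps a triangle to the signed sum of its edges. For instance
  ∂[0,3,4] = [3,4] − [0,4] + [0,3],
  ∂[0,2,4] = [2,4] − [0,4] + [0,2].
As a 10×10 matrix over Z this has rank 6, with invariant factors (1,1,1,1,1,1).

∂_3: C_3 → C_2 sends each 3-simplex σ to the alternating sum Σ_i (−1)^i (σ with its i-th vertex removed). For instance
  ∂[0,1,3,4] = [1,3,4] − [0,3,4] + [0,1,4] − [0,1,3],
  ∂[1,2,3,4] = [2,3,4] − [1,3,4] + [1,2,4] − [1,2,3].
The resulting 10×5 matrix has rank 4, and its Smith normal form has invariant factors (1,1,1,1).

Now H_k = ker ∂_k / im ∂_{k+1}, so:

  H_2: rank ker ∂_2 − rank ∂_3 = (10 − 6) − 4 = 0, and the invariant factors of ∂_3 are all 1, so H_2 = 0.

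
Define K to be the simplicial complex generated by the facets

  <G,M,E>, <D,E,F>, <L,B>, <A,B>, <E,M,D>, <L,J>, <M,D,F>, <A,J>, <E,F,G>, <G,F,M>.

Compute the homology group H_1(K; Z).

K has 9 vertices, 13 edges, 6 triangles.
rank ∂_1 = 7, rank ∂_2 = 5 ⇒ b_1 = 13 − 7 − 5 = 1; all invariant factors of ∂_2 are 1 so no torsion. So H_1 = Z.

H_1 ≅ Z.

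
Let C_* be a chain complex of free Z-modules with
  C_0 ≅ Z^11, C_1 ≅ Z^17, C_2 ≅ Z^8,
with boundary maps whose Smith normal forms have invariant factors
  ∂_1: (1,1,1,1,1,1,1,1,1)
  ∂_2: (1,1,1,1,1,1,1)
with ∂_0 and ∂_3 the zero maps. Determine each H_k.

H_0: b_0 = 11 − 0 − 9 = 2; torsion from ∂_1 factors > 1: none. So H_0 ≅ Z^2.
H_1: b_1 = 17 − 9 − 7 = 1; torsion from ∂_2 factors > 1: none. So H_1 ≅ Z.
H_2: b_2 = 8 − 7 − 0 = 1; torsion from ∂_3 factors > 1: none. So H_2 ≅ Z.

H_0 ≅ Z^2,  H_1 ≅ Z,  H_2 ≅ Z.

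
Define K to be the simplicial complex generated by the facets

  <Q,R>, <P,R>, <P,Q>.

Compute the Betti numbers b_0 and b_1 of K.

Fix the vertex order P < Q < R and write every simplex with vertices in increasing order. Then dim K = 1 and the simplices of K are:

  0-simplices (3): P, Q, R
  1-simplices (3): PQ, PR, QR

so the chain groups are C_0 ≅ Z^3, C_1 ≅ Z^3.

The boundary map ∂_1: C_1 → C_0 maps an edge to its endpoints' difference, ∂[p,q] = q − p. For instance
  ∂PR = R − P.
This gives a 3×3 integer matrix of rank 2; reducing to Smith normal form yields diagonal entries (1,1).

Computing H_k = (kernel of ∂_k) / (image of ∂_{k+1}):

  H_0: rank C_0 − rank ∂_1 = 3 − 2 = 1, and the invariant factors of ∂_1 are all 1, so H_0 ≅ Z.
  H_1: rank ker ∂_1 − rank ∂_2 = (3 − 2) − 0 = 1, and there is no ∂_2, so H_1 ≅ Z.

Hence the Betti numbers are b_0 = 1, b_1 = 1.

b_0 = 1, b_1 = 1.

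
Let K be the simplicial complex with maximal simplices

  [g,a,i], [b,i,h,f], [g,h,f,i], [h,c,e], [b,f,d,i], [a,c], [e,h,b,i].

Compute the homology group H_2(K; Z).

Fix the vertex order a < b < c < d < e < f < g < h < i and write every simplex with vertices in increasing order. Then dim K = 3 and the simplices of K are:

  0-simplices (9): a, b, c, d, e, f, g, h, i
  1-simplices (20): ac, ag, ai, bd, be, bf, bh, bi, ce, ch, df, di, eh, ei, fg, fh, fi, gh, gi, hi
  2-simplices (15): agi, bdf, bdi, beh, bei, bfh, bfi, bhi, ceh, dfi, ehi, fgh, fgi, fhi, ghi
  3-simplices (4): bdfi, behi, bfhi, fghi

so the chain groups are C_0 ≅ Z^9, C_1 ≅ Z^20, C_2 ≅ Z^15, C_3 ≅ Z^4.

∂_1: C_1 → C_0 is given by ∂[p,q] = [q] − [p].
As a 9×20 matrix over Z this has rank 8, with invariant factors (1,1,1,1,1,1,1,1).

The boundary map ∂_2: C_2 → C_1 maps a triangle to the signed sum of its edges. For instance
  ∂bdi = di − bi + bd,
  ∂agi = gi − ai + ag.
The 20×15 boundary matrix has rank 11 and Smith normal form diag(1,1,1,1,1,1,1,1,1,1,1).

Boundary ∂_3: C_3 → C_2 sends each 3-simplex σ to the alternating sum Σ_i (−1)^i (σ with its i-th vertex removed). For instance
  ∂behi = ehi − bhi + bei − beh,
  ∂bdfi = dfi − bfi + bdi − bdf.
The resulting 15×4 matrix has rank 4, and its Smith normal form has invariant factors (1,1,1,1).

Now H_k = ker ∂_k / im ∂_{k+1}, so:

  H_2: rank ker ∂_2 − rank ∂_3 = (15 − 11) − 4 = 0, and the invariant factors of ∂_3 are all 1, so H_2 = 0.

H_2 ≅ 0.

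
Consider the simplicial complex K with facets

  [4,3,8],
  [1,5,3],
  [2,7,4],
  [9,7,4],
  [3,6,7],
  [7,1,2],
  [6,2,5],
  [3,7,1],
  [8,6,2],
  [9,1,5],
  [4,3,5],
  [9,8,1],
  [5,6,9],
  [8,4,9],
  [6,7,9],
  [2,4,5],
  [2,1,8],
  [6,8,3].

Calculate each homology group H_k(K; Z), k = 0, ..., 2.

Order the vertices as 1 < 2 < 3 < 4 < 5 < 6 < 7 < 8 < 9. Listing each simplex with vertices in this order, K has dimension 2 with simplices:

  0-simplices (9): [1], [2], [3], [4], [5], [6], [7], [8], [9]
  1-simplices (27): (27 of them)
  2-simplices (18): [1,2,7], [1,2,8], [1,3,5], [1,3,7], [1,5,9], [1,8,9], [2,4,5], [2,4,7], [2,5,6], [2,6,8], [3,4,5], [3,4,8], [3,6,7], [3,6,8], [4,7,9], [4,8,9], [5,6,9], [6,7,9]

giving chain groups C_0 ≅ Z^9, C_1 ≅ Z^27, C_2 ≅ Z^18.

∂_1: C_1 → C_0 is given by ∂[p,q] = [q] − [p]. For instance
  ∂[7,9] = [9] − [7].
This gives a 9×27 integer matrix of rank 8; reducing to Smith normal form yields diagonal entries (1,1,1,1,1,1,1,1).

The boundary map ∂_2: C_2 → C_1 sends each 2-simplex [p,q,r] to [q,r] − [p,r] + [p,q]. For instance
  ∂[1,5,9] = [5,9] − [1,9] + [1,5],
  ∂[3,4,8] = [4,8] − [3,8] + [3,4].
As a 27×18 matrix over Z this has rank 17, with invariant factors (1,1,1,1,1,1,1,1,1,1,1,1,1,1,1,1,1).

Computing H_k = (kernel of ∂_k) / (image of ∂_{k+1}):

  H_0: rank C_0 − rank ∂_1 = 9 − 8 = 1, and the invariant factors of ∂_1 are all 1, so H_0 ≅ Z.
  H_1: rank ker ∂_1 − rank ∂_2 = (27 − 8) − 17 = 2, and the invariant factors of ∂_2 are all 1, so H_1 ≅ Z^2.
  H_2: rank ker ∂_2 − rank ∂_3 = (18 − 17) − 0 = 1, and there is no ∂_3, so H_2 ≅ Z.

(K is a triangulation of the torus T^2.)

H_0 = Z,  H_1 = Z^2,  H_2 = Z.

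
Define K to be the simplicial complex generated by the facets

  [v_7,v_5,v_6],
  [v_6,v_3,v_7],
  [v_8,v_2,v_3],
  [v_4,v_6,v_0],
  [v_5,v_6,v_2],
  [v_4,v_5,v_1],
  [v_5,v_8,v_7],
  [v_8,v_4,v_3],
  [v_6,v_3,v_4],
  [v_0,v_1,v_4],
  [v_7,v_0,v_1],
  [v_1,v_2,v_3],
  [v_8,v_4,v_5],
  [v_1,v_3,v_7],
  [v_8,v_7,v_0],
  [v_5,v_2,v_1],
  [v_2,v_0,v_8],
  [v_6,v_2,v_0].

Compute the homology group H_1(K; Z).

H_1 = Z^2.

Fix the vertex order v_0 < v_1 < v_2 < v_3 < v_4 < v_5 < v_6 < v_7 < v_8 and write every simplex with vertices in increasing order. Then dim K = 2 and the simplices of K are:

  0-simplices (9): [v_0], [v_1], [v_2], [v_3], [v_4], [v_5], [v_6], [v_7], [v_8]
  1-simplices (27): (27 of them)
  2-simplices (18): (18 of them)

giving chain groups C_0 ≅ Z^9, C_1 ≅ Z^27, C_2 ≅ Z^18.

∂_1: C_1 → C_0 maps an edge to its endpoints' difference, ∂[p,q] = q − p. For instance
  ∂[v_1,v_2] = [v_2] − [v_1].
This gives a 9×27 integer matrix of rank 8; reducing to Smith normal form yields diagonal entries (1,1,1,1,1,1,1,1).

Boundary ∂_2: C_2 → C_1 acts by ∂[p,q,r] = [q,r] − [p,r] + [p,q]. For instance
  ∂[v_3,v_4,v_6] = [v_4,v_6] − [v_3,v_6] + [v_3,v_4],
  ∂[v_0,v_7,v_8] = [v_7,v_8] − [v_0,v_8] + [v_0,v_7].
The 27×18 boundary matrix has rank 17 and Smith normal form diag(1,1,1,1,1,1,1,1,1,1,1,1,1,1,1,1,1).

Now H_k = ker ∂_k / im ∂_{k+1}, so:

  H_1: rank ker ∂_1 − rank ∂_2 = (27 − 8) − 17 = 2, and the invariant factors of ∂_2 are all 1, so H_1 = Z^2.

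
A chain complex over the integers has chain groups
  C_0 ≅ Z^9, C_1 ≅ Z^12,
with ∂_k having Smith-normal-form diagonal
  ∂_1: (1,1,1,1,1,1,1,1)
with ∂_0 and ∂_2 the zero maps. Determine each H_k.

H_0: b_0 = 9 − 0 − 8 = 1; torsion from ∂_1 factors > 1: none. So H_0 = Z.
H_1: b_1 = 12 − 8 − 0 = 4; torsion from ∂_2 factors > 1: none. So H_1 = Z^4.

H_0 = Z,  H_1 = Z^4.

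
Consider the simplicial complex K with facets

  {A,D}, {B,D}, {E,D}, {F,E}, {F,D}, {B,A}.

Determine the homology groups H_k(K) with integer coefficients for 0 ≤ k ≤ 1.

We work with the vertex ordering A < B < D < E < F. The simplices of K, each written with vertices in increasing order, are:

  0-simplices (5): A, B, D, E, F
  1-simplices (6): AB, AD, BD, DE, DF, EF

so the chain groups are C_0 ≅ Z^5, C_1 ≅ Z^6.

∂_1: C_1 → C_0 is given by ∂[p,q] = [q] − [p]. For instance
  ∂DF = F − D.
The resulting 5×6 matrix has rank 4, and its Smith normal form has invariant factors (1,1,1,1).

Computing H_k = (kernel of ∂_k) / (image of ∂_{k+1}):

  H_0: rank C_0 − rank ∂_1 = 5 − 4 = 1, and the invariant factors of ∂_1 are all 1, so H_0 = Z.
  H_1: rank ker ∂_1 − rank ∂_2 = (6 − 4) − 0 = 2, and there is no ∂_2, so H_1 = Z^2.

(K is a triangulation of a wedge of 2 circles.)

H_0 ≅ Z,  H_1 ≅ Z^2.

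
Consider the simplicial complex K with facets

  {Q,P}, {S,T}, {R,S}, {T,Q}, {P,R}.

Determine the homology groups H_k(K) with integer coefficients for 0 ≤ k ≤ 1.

Order the vertices as P < Q < R < S < T. Listing each simplex with vertices in this order, K has dimension 1 with simplices:

  0-simplices (5): P, Q, R, S, T
  1-simplices (5): PQ, PR, QT, RS, ST

giving chain groups C_0 ≅ Z^5, C_1 ≅ Z^5.

The boundary map ∂_1: C_1 → C_0 sends each edge [p,q] (with p < q) to q − p. For instance
  ∂QT = T − Q.
As a 5×5 matrix over Z this has rank 4, with invariant factors (1,1,1,1).

Reading off H_k = ker ∂_k / im ∂_{k+1}:

  H_0: rank C_0 − rank ∂_1 = 5 − 4 = 1, and the invariant factors of ∂_1 are all 1, so H_0 ≅ Z.
  H_1: rank ker ∂_1 − rank ∂_2 = (5 − 4) − 0 = 1, and there is no ∂_2, so H_1 ≅ Z.

As a check, the Euler characteristic is 5 − 5 = 0, which agrees with 1 − 1 = 0.

H_0 ≅ Z,  H_1 ≅ Z.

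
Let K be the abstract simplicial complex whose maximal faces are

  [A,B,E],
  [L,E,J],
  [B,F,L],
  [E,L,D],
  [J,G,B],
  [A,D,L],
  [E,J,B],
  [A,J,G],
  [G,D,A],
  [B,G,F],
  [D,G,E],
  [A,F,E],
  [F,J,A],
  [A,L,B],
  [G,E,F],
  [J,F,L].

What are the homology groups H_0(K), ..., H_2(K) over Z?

H_0 = Z,  H_1 = Z^2,  H_2 = Z.

K has 8 vertices, 24 edges, 16 triangles.
rank ∂_0 = 0, rank ∂_1 = 7 ⇒ b_0 = 8 − 0 − 7 = 1; all invariant factors of ∂_1 are 1 so no torsion. So H_0 = Z.
rank ∂_1 = 7, rank ∂_2 = 15 ⇒ b_1 = 24 − 7 − 15 = 2; all invariant factors of ∂_2 are 1 so no torsion. So H_1 = Z^2.
rank ∂_2 = 15, rank ∂_3 = 0 ⇒ b_2 = 16 − 15 − 0 = 1. So H_2 = Z.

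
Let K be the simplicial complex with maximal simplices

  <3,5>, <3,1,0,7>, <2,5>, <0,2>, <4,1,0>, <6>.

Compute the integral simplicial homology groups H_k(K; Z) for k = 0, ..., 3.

H_0 = Z^2,  H_1 = Z,  H_2 = 0,  H_3 = 0.

K has 8 vertices, 11 edges, 5 triangles, 1 3-simplex.
rank ∂_0 = 0, rank ∂_1 = 6 ⇒ b_0 = 8 − 0 − 6 = 2; all invariant factors of ∂_1 are 1 so no torsion. So H_0 = Z^2.
rank ∂_1 = 6, rank ∂_2 = 4 ⇒ b_1 = 11 − 6 − 4 = 1; all invariant factors of ∂_2 are 1 so no torsion. So H_1 = Z.
rank ∂_2 = 4, rank ∂_3 = 1 ⇒ b_2 = 5 − 4 − 1 = 0; all invariant factors of ∂_3 are 1 so no torsion. So H_2 = 0.
rank ∂_3 = 1, rank ∂_4 = 0 ⇒ b_3 = 1 − 1 − 0 = 0. So H_3 = 0.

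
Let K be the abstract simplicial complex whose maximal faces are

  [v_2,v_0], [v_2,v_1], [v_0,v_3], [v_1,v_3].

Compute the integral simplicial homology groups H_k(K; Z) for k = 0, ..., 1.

Fix the vertex order v_0 < v_1 < v_2 < v_3 and write every simplex with vertices in increasing order. Then dim K = 1 and the simplices of K are:

  0-simplices (4): [v_0], [v_1], [v_2], [v_3]
  1-simplices (4): [v_0,v_2], [v_0,v_3], [v_1,v_2], [v_1,v_3]

Hence C_0 ≅ Z^4, C_1 ≅ Z^4.

The boundary map ∂_1: C_1 → C_0 is given by ∂[p,q] = [q] − [p]. For instance
  ∂[v_0,v_3] = [v_3] − [v_0].
The resulting 4×4 matrix has rank 3, and its Smith normal form has invariant factors (1,1,1).

Reading off H_k = ker ∂_k / im ∂_{k+1}:

  H_0: rank C_0 − rank ∂_1 = 4 − 3 = 1, and the invariant factors of ∂_1 are all 1, so H_0 = Z.
  H_1: rank ker ∂_1 − rank ∂_2 = (4 − 3) − 0 = 1, and there is no ∂_2, so H_1 = Z.

As a check, the Euler characteristic is 4 − 4 = 0, which agrees with 1 − 1 = 0.

H_0 ≅ Z,  H_1 ≅ Z.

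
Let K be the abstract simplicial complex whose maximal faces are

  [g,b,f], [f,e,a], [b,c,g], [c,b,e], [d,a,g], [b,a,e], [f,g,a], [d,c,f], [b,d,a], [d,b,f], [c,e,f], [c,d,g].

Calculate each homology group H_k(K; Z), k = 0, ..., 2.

We work with the vertex ordering a < b < c < d < e < f < g. The simplices of K, each written with vertices in increasing order, are:

  0-simplices (7): a, b, c, d, e, f, g
  1-simplices (18): ab, ad, ae, af, ag, bc, bd, be, bf, bg, cd, ce, cf, cg, df, dg, ef, fg
  2-simplices (12): abd, abe, adg, aef, afg, bce, bcg, bdf, bfg, cdf, cdg, cef

Hence C_0 ≅ Z^7, C_1 ≅ Z^18, C_2 ≅ Z^12.

∂_1: C_1 → C_0 is given by ∂[p,q] = [q] − [p]. For instance
  ∂ae = e − a.
The 7×18 boundary matrix has rank 6 and Smith normal form diag(1,1,1,1,1,1).

Boundary ∂_2: C_2 → C_1 maps a triangle to the signed sum of its edges. For instance
  ∂abe = be − ae + ab,
  ∂bdf = df − bf + bd.
As a 18×12 matrix over Z this has rank 12, with invariant factors (1,1,1,1,1,1,1,1,1,1,1,2).

Now H_k = ker ∂_k / im ∂_{k+1}, so:

  H_0: rank C_0 − rank ∂_1 = 7 − 6 = 1, and the invariant factors of ∂_1 are all 1, so H_0 = Z.
  H_1: rank ker ∂_1 − rank ∂_2 = (18 − 6) − 12 = 0, and ∂_2 has invariant factor 2 > 1, so H_1 = Z/2.
  H_2: rank ker ∂_2 − rank ∂_3 = (12 − 12) − 0 = 0, and there is no ∂_3, so H_2 = 0.

As a check, the Euler characteristic is 7 − 18 + 12 = 1, which agrees with 1 − 0 + 0 = 1.
(K is a triangulation of the real projective plane RP^2.)

H_0 ≅ Z,  H_1 ≅ Z/2,  H_2 = 0.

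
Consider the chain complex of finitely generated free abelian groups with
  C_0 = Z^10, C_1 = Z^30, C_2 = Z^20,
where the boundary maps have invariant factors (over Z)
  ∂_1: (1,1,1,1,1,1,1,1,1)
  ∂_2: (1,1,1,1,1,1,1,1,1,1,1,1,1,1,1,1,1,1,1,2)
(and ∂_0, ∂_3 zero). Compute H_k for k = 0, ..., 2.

H_0: b_0 = 10 − 0 − 9 = 1; torsion from ∂_1 factors > 1: none. So H_0 = Z.
H_1: b_1 = 30 − 9 − 20 = 1; torsion from ∂_2 factors > 1: [2]. So H_1 = Z ⊕ Z/2.
H_2: b_2 = 20 − 20 − 0 = 0; torsion from ∂_3 factors > 1: none. So H_2 = 0.

H_0 = Z,  H_1 = Z ⊕ Z/2,  H_2 = 0.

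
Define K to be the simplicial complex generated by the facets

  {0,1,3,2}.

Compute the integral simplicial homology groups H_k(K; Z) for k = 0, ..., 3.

H_0 ≅ Z,  H_1 = 0,  H_2 = 0,  H_3 = 0.

Fix the vertex order 0 < 1 < 2 < 3 and write every simplex with vertices in increasing order. Then dim K = 3 and the simplices of K are:

  0-simplices (4): [0], [1], [2], [3]
  1-simplices (6): [0,1], [0,2], [0,3], [1,2], [1,3], [2,3]
  2-simplices (4): [0,1,2], [0,1,3], [0,2,3], [1,2,3]
  3-simplices (1): [0,1,2,3]

Hence C_0 ≅ Z^4, C_1 ≅ Z^6, C_2 ≅ Z^4, C_3 ≅ Z^1.

∂_1: C_1 → C_0 sends each edge [p,q] (with p < q) to q − p.
This gives a 4×6 integer matrix of rank 3; reducing to Smith normal form yields diagonal entries (1,1,1).

The boundary map ∂_2: C_2 → C_1 sends each 2-simplex [p,q,r] to [q,r] − [p,r] + [p,q]. For instance
  ∂[1,2,3] = [2,3] − [1,3] + [1,2],
  ∂[0,2,3] = [2,3] − [0,3] + [0,2].
The 6×4 boundary matrix has rank 3 and Smith normal form diag(1,1,1).

∂_3: C_3 → C_2 sends each 3-simplex σ to the alternating sum Σ_i (−1)^i (σ with its i-th vertex removed). For instance
  ∂[0,1,2,3] = [1,2,3] − [0,2,3] + [0,1,3] − [0,1,2].
The resulting 4×1 matrix has rank 1, and its Smith normal form has invariant factors (1).

Reading off H_k = ker ∂_k / im ∂_{k+1}:

  H_0: rank C_0 − rank ∂_1 = 4 − 3 = 1, and the invariant factors of ∂_1 are all 1, so H_0 ≅ Z.
  H_1: rank ker ∂_1 − rank ∂_2 = (6 − 3) − 3 = 0, and the invariant factors of ∂_2 are all 1, so H_1 ≅ 0.
  H_2: rank ker ∂_2 − rank ∂_3 = (4 − 3) − 1 = 0, and the invariant factors of ∂_3 are all 1, so H_2 ≅ 0.
  H_3: rank ker ∂_3 − rank ∂_4 = (1 − 1) − 0 = 0, and there is no ∂_4, so H_3 ≅ 0.

As a check, the Euler characteristic is 4 − 6 + 4 − 1 = 1, which agrees with 1 − 0 + 0 − 0 = 1.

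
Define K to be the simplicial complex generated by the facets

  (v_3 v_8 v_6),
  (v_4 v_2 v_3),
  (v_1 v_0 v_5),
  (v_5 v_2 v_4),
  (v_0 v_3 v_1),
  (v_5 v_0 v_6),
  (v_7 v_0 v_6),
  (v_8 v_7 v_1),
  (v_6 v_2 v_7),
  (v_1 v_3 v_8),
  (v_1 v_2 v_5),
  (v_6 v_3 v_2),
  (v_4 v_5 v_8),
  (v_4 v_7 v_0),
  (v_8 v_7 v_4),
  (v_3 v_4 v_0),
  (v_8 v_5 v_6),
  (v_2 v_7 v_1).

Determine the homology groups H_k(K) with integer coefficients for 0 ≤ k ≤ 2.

H_0 = Z,  H_1 = Z^2,  H_2 = Z.

K has 9 vertices, 27 edges, 18 triangles.
rank ∂_0 = 0, rank ∂_1 = 8 ⇒ b_0 = 9 − 0 − 8 = 1; all invariant factors of ∂_1 are 1 so no torsion. So H_0 ≅ Z.
rank ∂_1 = 8, rank ∂_2 = 17 ⇒ b_1 = 27 − 8 − 17 = 2; all invariant factors of ∂_2 are 1 so no torsion. So H_1 ≅ Z^2.
rank ∂_2 = 17, rank ∂_3 = 0 ⇒ b_2 = 18 − 17 − 0 = 1. So H_2 ≅ Z.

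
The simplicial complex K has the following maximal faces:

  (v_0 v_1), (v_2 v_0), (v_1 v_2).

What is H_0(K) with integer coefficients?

H_0 ≅ Z.

Order the vertices as v_0 < v_1 < v_2. Listing each simplex with vertices in this order, K has dimension 1 with simplices:

  0-simplices (3): [v_0], [v_1], [v_2]
  1-simplices (3): [v_0,v_1], [v_0,v_2], [v_1,v_2]

Hence C_0 ≅ Z^3, C_1 ≅ Z^3.

∂_1: C_1 → C_0 is given by ∂[p,q] = [q] − [p]. For instance
  ∂[v_1,v_2] = [v_2] − [v_1].
As a 3×3 matrix over Z this has rank 2, with invariant factors (1,1).

Now H_k = ker ∂_k / im ∂_{k+1}, so:

  H_0: rank C_0 − rank ∂_1 = 3 − 2 = 1, and the invariant factors of ∂_1 are all 1, so H_0 ≅ Z.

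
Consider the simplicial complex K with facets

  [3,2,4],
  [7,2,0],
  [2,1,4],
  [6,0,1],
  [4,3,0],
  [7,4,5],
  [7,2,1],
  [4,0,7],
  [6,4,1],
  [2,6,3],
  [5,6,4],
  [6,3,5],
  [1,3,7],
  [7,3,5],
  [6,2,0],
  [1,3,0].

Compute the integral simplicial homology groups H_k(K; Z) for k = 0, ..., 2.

H_0 ≅ Z,  H_1 ≅ Z^2,  H_2 ≅ Z.

K has 8 vertices, 24 edges, 16 triangles.
rank ∂_0 = 0, rank ∂_1 = 7 ⇒ b_0 = 8 − 0 − 7 = 1; all invariant factors of ∂_1 are 1 so no torsion. So H_0 = Z.
rank ∂_1 = 7, rank ∂_2 = 15 ⇒ b_1 = 24 − 7 − 15 = 2; all invariant factors of ∂_2 are 1 so no torsion. So H_1 = Z^2.
rank ∂_2 = 15, rank ∂_3 = 0 ⇒ b_2 = 16 − 15 − 0 = 1. So H_2 = Z.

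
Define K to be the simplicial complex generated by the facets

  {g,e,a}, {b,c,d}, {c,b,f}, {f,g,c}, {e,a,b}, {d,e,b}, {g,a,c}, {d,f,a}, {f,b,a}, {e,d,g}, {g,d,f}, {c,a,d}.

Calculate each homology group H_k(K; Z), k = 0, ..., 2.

Take the total order a < b < c < d < e < f < g on the vertex set. Then K (dimension 2) consists of the simplices:

  0-simplices (7): a, b, c, d, e, f, g
  1-simplices (18): ab, ac, ad, ae, af, ag, bc, bd, be, bf, cd, cf, cg, de, df, dg, eg, fg
  2-simplices (12): abe, abf, acd, acg, adf, aeg, bcd, bcf, bde, cfg, deg, dfg

Hence C_0 ≅ Z^7, C_1 ≅ Z^18, C_2 ≅ Z^12.

The boundary map ∂_1: C_1 → C_0 maps an edge to its endpoints' difference, ∂[p,q] = q − p. For instance
  ∂fg = g − f.
This gives a 7×18 integer matrix of rank 6; reducing to Smith normal form yields diagonal entries (1,1,1,1,1,1).

Boundary ∂_2: C_2 → C_1 maps a triangle to the signed sum of its edges. For instance
  ∂cfg = fg − cg + cf,
  ∂bde = de − be + bd.
The resulting 18×12 matrix has rank 12, and its Smith normal form has invariant factors (1,1,1,1,1,1,1,1,1,1,1,2).

Computing H_k = (kernel of ∂_k) / (image of ∂_{k+1}):

  H_0: rank C_0 − rank ∂_1 = 7 − 6 = 1, and the invariant factors of ∂_1 are all 1, so H_0 ≅ Z.
  H_1: rank ker ∂_1 − rank ∂_2 = (18 − 6) − 12 = 0, and ∂_2 has invariant factor 2 > 1, so H_1 ≅ Z/2Z.
  H_2: rank ker ∂_2 − rank ∂_3 = (12 − 12) − 0 = 0, and there is no ∂_3, so H_2 ≅ 0.

H_0 ≅ Z,  H_1 ≅ Z/2Z,  H_2 = 0.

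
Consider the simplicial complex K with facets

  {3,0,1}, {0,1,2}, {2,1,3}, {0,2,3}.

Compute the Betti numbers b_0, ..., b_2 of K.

Fix the vertex order 0 < 1 < 2 < 3 and write every simplex with vertices in increasing order. Then dim K = 2 and the simplices of K are:

  0-simplices (4): [0], [1], [2], [3]
  1-simplices (6): [0,1], [0,2], [0,3], [1,2], [1,3], [2,3]
  2-simplices (4): [0,1,2], [0,1,3], [0,2,3], [1,2,3]

so the chain groups are C_0 ≅ Z^4, C_1 ≅ Z^6, C_2 ≅ Z^4.

Boundary ∂_1: C_1 → C_0 maps an edge to its endpoints' difference, ∂[p,q] = q − p. For instance
  ∂[0,3] = [3] − [0].
This gives a 4×6 integer matrix of rank 3; reducing to Smith normal form yields diagonal entries (1,1,1).

Boundary ∂_2: C_2 → C_1 sends each 2-simplex [p,q,r] to [q,r] − [p,r] + [p,q]. For instance
  ∂[1,2,3] = [2,3] − [1,3] + [1,2],
  ∂[0,2,3] = [2,3] − [0,3] + [0,2].
As a 6×4 matrix over Z this has rank 3, with invariant factors (1,1,1).

Reading off H_k = ker ∂_k / im ∂_{k+1}:

  H_0: rank C_0 − rank ∂_1 = 4 − 3 = 1, and the invariant factors of ∂_1 are all 1, so H_0 = Z.
  H_1: rank ker ∂_1 − rank ∂_2 = (6 − 3) − 3 = 0, and the invariant factors of ∂_2 are all 1, so H_1 = 0.
  H_2: rank ker ∂_2 − rank ∂_3 = (4 − 3) − 0 = 1, and there is no ∂_3, so H_2 = Z.

As a check, the Euler characteristic is 4 − 6 + 4 = 2, which agrees with 1 − 0 + 1 = 2.
(K is a triangulation of the 2-sphere S^2.)

Hence the Betti numbers are b_0 = 1, b_1 = 0, b_2 = 1.

b_0 = 1, b_1 = 0, b_2 = 1.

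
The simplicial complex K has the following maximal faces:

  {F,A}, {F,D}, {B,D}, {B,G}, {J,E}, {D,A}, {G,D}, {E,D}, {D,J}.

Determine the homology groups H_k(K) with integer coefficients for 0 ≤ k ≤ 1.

H_0 ≅ Z,  H_1 ≅ Z^3.

Take the total order A < B < D < E < F < G < J on the vertex set. Then K (dimension 1) consists of the simplices:

  0-simplices (7): A, B, D, E, F, G, J
  1-simplices (9): AD, AF, BD, BG, DE, DF, DG, DJ, EJ

so the chain groups are C_0 ≅ Z^7, C_1 ≅ Z^9.

The boundary map ∂_1: C_1 → C_0 maps an edge to its endpoints' difference, ∂[p,q] = q − p. For instance
  ∂DJ = J − D.
The 7×9 boundary matrix has rank 6 and Smith normal form diag(1,1,1,1,1,1).

Now H_k = ker ∂_k / im ∂_{k+1}, so:

  H_0: rank C_0 − rank ∂_1 = 7 − 6 = 1, and the invariant factors of ∂_1 are all 1, so H_0 ≅ Z.
  H_1: rank ker ∂_1 − rank ∂_2 = (9 − 6) − 0 = 3, and there is no ∂_2, so H_1 ≅ Z^3.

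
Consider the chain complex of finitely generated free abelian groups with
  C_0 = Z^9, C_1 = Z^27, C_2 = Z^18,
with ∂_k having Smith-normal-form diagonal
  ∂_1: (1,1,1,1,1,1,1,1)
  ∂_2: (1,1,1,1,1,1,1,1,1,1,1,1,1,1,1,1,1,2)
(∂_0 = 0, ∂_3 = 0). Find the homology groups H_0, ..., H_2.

H_0 ≅ Z,  H_1 ≅ Z ⊕ Z/2,  H_2 = 0.

H_0: b_0 = 9 − 0 − 8 = 1; torsion from ∂_1 factors > 1: none. So H_0 ≅ Z.
H_1: b_1 = 27 − 8 − 18 = 1; torsion from ∂_2 factors > 1: [2]. So H_1 ≅ Z ⊕ Z/2.
H_2: b_2 = 18 − 18 − 0 = 0; torsion from ∂_3 factors > 1: none. So H_2 ≅ 0.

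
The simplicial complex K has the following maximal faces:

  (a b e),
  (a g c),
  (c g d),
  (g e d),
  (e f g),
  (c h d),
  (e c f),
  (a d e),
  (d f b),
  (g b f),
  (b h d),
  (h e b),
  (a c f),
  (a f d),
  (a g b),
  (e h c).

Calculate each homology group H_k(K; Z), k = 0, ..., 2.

H_0 ≅ Z,  H_1 ≅ Z^2,  H_2 ≅ Z.

Order the vertices as a < b < c < d < e < f < g < h. Listing each simplex with vertices in this order, K has dimension 2 with simplices:

  0-simplices (8): a, b, c, d, e, f, g, h
  1-simplices (24): ab, ac, ad, ae, af, ag, bd, be, bf, bg, bh, cd, ce, cf, cg, ch, de, df, dg, dh, ef, eg, eh, fg
  2-simplices (16): abe, abg, acf, acg, ade, adf, bdf, bdh, beh, bfg, cdg, cdh, cef, ceh, deg, efg

Hence C_0 ≅ Z^8, C_1 ≅ Z^24, C_2 ≅ Z^16.

The boundary map ∂_1: C_1 → C_0 is given by ∂[p,q] = [q] − [p]. For instance
  ∂cf = f − c.
The resulting 8×24 matrix has rank 7, and its Smith normal form has invariant factors (1,1,1,1,1,1,1).

Boundary ∂_2: C_2 → C_1 maps a triangle to the signed sum of its edges. For instance
  ∂abe = be − ae + ab,
  ∂bfg = fg − bg + bf.
The resulting 24×16 matrix has rank 15, and its Smith normal form has invariant factors (1,1,1,1,1,1,1,1,1,1,1,1,1,1,1).

Now H_k = ker ∂_k / im ∂_{k+1}, so:

  H_0: rank C_0 − rank ∂_1 = 8 − 7 = 1, and the invariant factors of ∂_1 are all 1, so H_0 ≅ Z.
  H_1: rank ker ∂_1 − rank ∂_2 = (24 − 7) − 15 = 2, and the invariant factors of ∂_2 are all 1, so H_1 ≅ Z^2.
  H_2: rank ker ∂_2 − rank ∂_3 = (16 − 15) − 0 = 1, and there is no ∂_3, so H_2 ≅ Z.

(K is a triangulation of the torus T^2.)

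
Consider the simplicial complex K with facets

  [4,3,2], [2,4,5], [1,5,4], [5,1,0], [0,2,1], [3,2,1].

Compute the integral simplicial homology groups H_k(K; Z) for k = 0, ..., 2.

H_0 ≅ Z,  H_1 ≅ Z,  H_2 = 0.

Take the total order 0 < 1 < 2 < 3 < 4 < 5 on the vertex set. Then K (dimension 2) consists of the simplices:

  0-simplices (6): [0], [1], [2], [3], [4], [5]
  1-simplices (12): [0,1], [0,2], [0,5], [1,2], [1,3], [1,4], [1,5], [2,3], [2,4], [2,5], [3,4], [4,5]
  2-simplices (6): [0,1,2], [0,1,5], [1,2,3], [1,4,5], [2,3,4], [2,4,5]

Hence C_0 ≅ Z^6, C_1 ≅ Z^12, C_2 ≅ Z^6.

Boundary ∂_1: C_1 → C_0 maps an edge to its endpoints' difference, ∂[p,q] = q − p.
The resulting 6×12 matrix has rank 5, and its Smith normal form has invariant factors (1,1,1,1,1).

Boundary ∂_2: C_2 → C_1 maps a triangle to the signed sum of its edges. For instance
  ∂[0,1,5] = [1,5] − [0,5] + [0,1],
  ∂[2,3,4] = [3,4] − [2,4] + [2,3].
As a 12×6 matrix over Z this has rank 6, with invariant factors (1,1,1,1,1,1).

Reading off H_k = ker ∂_k / im ∂_{k+1}:

  H_0: rank C_0 − rank ∂_1 = 6 − 5 = 1, and the invariant factors of ∂_1 are all 1, so H_0 ≅ Z.
  H_1: rank ker ∂_1 − rank ∂_2 = (12 − 5) − 6 = 1, and the invariant factors of ∂_2 are all 1, so H_1 ≅ Z.
  H_2: rank ker ∂_2 − rank ∂_3 = (6 − 6) − 0 = 0, and there is no ∂_3, so H_2 ≅ 0.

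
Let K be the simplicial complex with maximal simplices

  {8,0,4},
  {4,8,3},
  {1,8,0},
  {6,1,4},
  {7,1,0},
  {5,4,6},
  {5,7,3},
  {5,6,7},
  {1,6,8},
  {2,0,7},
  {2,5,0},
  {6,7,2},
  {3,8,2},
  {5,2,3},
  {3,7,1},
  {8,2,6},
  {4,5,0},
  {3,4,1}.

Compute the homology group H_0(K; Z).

We work with the vertex ordering 0 < 1 < 2 < 3 < 4 < 5 < 6 < 7 < 8. The simplices of K, each written with vertices in increasing order, are:

  0-simplices (9): [0], [1], [2], [3], [4], [5], [6], [7], [8]
  1-simplices (27): (27 of them)
  2-simplices (18): [0,1,7], [0,1,8], [0,2,5], [0,2,7], [0,4,5], [0,4,8], [1,3,4], [1,3,7], [1,4,6], [1,6,8], [2,3,5], [2,3,8], [2,6,7], [2,6,8], [3,4,8], [3,5,7], [4,5,6], [5,6,7]

giving chain groups C_0 ≅ Z^9, C_1 ≅ Z^27, C_2 ≅ Z^18.

Boundary ∂_1: C_1 → C_0 sends each edge [p,q] (with p < q) to q − p.
The 9×27 boundary matrix has rank 8 and Smith normal form diag(1,1,1,1,1,1,1,1).

Boundary ∂_2: C_2 → C_1 sends each 2-simplex [p,q,r] to [q,r] − [p,r] + [p,q]. For instance
  ∂[0,2,5] = [2,5] − [0,5] + [0,2],
  ∂[0,2,7] = [2,7] − [0,7] + [0,2].
The resulting 27×18 matrix has rank 18, and its Smith normal form has invariant factors (1,1,1,1,1,1,1,1,1,1,1,1,1,1,1,1,1,2).

Now H_k = ker ∂_k / im ∂_{k+1}, so:

  H_0: rank C_0 − rank ∂_1 = 9 − 8 = 1, and the invariant factors of ∂_1 are all 1, so H_0 ≅ Z.

H_0 ≅ Z.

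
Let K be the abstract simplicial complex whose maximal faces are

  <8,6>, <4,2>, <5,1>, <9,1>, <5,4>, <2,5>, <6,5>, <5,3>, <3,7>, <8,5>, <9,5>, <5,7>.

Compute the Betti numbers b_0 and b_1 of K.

b_0 = 1, b_1 = 4.

Order the vertices as 1 < 2 < 3 < 4 < 5 < 6 < 7 < 8 < 9. Listing each simplex with vertices in this order, K has dimension 1 with simplices:

  0-simplices (9): [1], [2], [3], [4], [5], [6], [7], [8], [9]
  1-simplices (12): [1,5], [1,9], [2,4], [2,5], [3,5], [3,7], [4,5], [5,6], [5,7], [5,8], [5,9], [6,8]

Hence C_0 ≅ Z^9, C_1 ≅ Z^12.

Boundary ∂_1: C_1 → C_0 is given by ∂[p,q] = [q] − [p]. For instance
  ∂[5,8] = [8] − [5].
This gives a 9×12 integer matrix of rank 8; reducing to Smith normal form yields diagonal entries (1,1,1,1,1,1,1,1).

Now H_k = ker ∂_k / im ∂_{k+1}, so:

  H_0: rank C_0 − rank ∂_1 = 9 − 8 = 1, and the invariant factors of ∂_1 are all 1, so H_0 ≅ Z.
  H_1: rank ker ∂_1 − rank ∂_2 = (12 − 8) − 0 = 4, and there is no ∂_2, so H_1 ≅ Z^4.

Hence the Betti numbers are b_0 = 1, b_1 = 4.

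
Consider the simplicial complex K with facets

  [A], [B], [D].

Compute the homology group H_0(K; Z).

H_0 = Z^3.

Take the total order A < B < D on the vertex set. Then K (dimension 0) consists of the simplices:

  0-simplices (3): A, B, D

so the chain groups are C_0 ≅ Z^3.

Computing H_k = (kernel of ∂_k) / (image of ∂_{k+1}):

  H_0: rank C_0 − rank ∂_1 = 3 − 0 = 3, and there is no ∂_1, so H_0 ≅ Z^3.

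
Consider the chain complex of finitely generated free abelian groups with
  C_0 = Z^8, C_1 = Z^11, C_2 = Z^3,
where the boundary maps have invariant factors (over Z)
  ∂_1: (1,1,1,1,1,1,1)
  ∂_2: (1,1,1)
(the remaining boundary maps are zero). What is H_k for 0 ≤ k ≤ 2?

H_0: b_0 = 8 − 0 − 7 = 1; torsion from ∂_1 factors > 1: none. So H_0 = Z.
H_1: b_1 = 11 − 7 − 3 = 1; torsion from ∂_2 factors > 1: none. So H_1 = Z.
H_2: b_2 = 3 − 3 − 0 = 0; torsion from ∂_3 factors > 1: none. So H_2 = 0.

H_0 = Z,  H_1 = Z,  H_2 = 0.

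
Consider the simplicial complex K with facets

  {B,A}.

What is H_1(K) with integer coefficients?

H_1 ≅ 0.

We work with the vertex ordering A < B. The simplices of K, each written with vertices in increasing order, are:

  0-simplices (2): A, B
  1-simplices (1): AB

giving chain groups C_0 ≅ Z^2, C_1 ≅ Z^1.

The boundary map ∂_1: C_1 → C_0 is given by ∂[p,q] = [q] − [p]. For instance
  ∂AB = B − A.
This gives a 2×1 integer matrix of rank 1; reducing to Smith normal form yields diagonal entries (1).

Now H_k = ker ∂_k / im ∂_{k+1}, so:

  H_1: rank ker ∂_1 − rank ∂_2 = (1 − 1) − 0 = 0, and there is no ∂_2, so H_1 ≅ 0.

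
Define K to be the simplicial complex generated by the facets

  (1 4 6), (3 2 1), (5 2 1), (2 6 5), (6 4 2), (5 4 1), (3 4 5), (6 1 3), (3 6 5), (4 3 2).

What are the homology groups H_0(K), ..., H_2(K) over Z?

H_0 = Z,  H_1 = Z/2,  H_2 = 0.

Order the vertices as 1 < 2 < 3 < 4 < 5 < 6. Listing each simplex with vertices in this order, K has dimension 2 with simplices:

  0-simplices (6): [1], [2], [3], [4], [5], [6]
  1-simplices (15): [1,2], [1,3], [1,4], [1,5], [1,6], [2,3], [2,4], [2,5], [2,6], [3,4], [3,5], [3,6], [4,5], [4,6], [5,6]
  2-simplices (10): [1,2,3], [1,2,5], [1,3,6], [1,4,5], [1,4,6], [2,3,4], [2,4,6], [2,5,6], [3,4,5], [3,5,6]

so the chain groups are C_0 ≅ Z^6, C_1 ≅ Z^15, C_2 ≅ Z^10.

Boundary ∂_1: C_1 → C_0 maps an edge to its endpoints' difference, ∂[p,q] = q − p. For instance
  ∂[3,6] = [6] − [3].
The resulting 6×15 matrix has rank 5, and its Smith normal form has invariant factors (1,1,1,1,1).

Boundary ∂_2: C_2 → C_1 maps a triangle to the signed sum of its edges. For instance
  ∂[2,4,6] = [4,6] − [2,6] + [2,4],
  ∂[3,4,5] = [4,5] − [3,5] + [3,4].
As a 15×10 matrix over Z this has rank 10, with invariant factors (1,1,1,1,1,1,1,1,1,2).

Now H_k = ker ∂_k / im ∂_{k+1}, so:

  H_0: rank C_0 − rank ∂_1 = 6 − 5 = 1, and the invariant factors of ∂_1 are all 1, so H_0 = Z.
  H_1: rank ker ∂_1 − rank ∂_2 = (15 − 5) − 10 = 0, and ∂_2 has invariant factor 2 > 1, so H_1 = Z/2.
  H_2: rank ker ∂_2 − rank ∂_3 = (10 − 10) − 0 = 0, and there is no ∂_3, so H_2 = 0.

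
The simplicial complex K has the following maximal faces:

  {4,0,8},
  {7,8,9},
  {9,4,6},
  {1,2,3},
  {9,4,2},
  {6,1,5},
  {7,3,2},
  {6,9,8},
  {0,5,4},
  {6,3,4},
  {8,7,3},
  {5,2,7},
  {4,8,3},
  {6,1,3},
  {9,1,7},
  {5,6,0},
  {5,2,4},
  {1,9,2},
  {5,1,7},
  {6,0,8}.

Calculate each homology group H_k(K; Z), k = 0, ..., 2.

We work with the vertex ordering 0 < 1 < 2 < 3 < 4 < 5 < 6 < 7 < 8 < 9. The simplices of K, each written with vertices in increasing order, are:

  0-simplices (10): [0], [1], [2], [3], [4], [5], [6], [7], [8], [9]
  1-simplices (30): (30 of them)
  2-simplices (20): (20 of them)

Hence C_0 ≅ Z^10, C_1 ≅ Z^30, C_2 ≅ Z^20.

Boundary ∂_1: C_1 → C_0 sends each edge [p,q] (with p < q) to q − p. For instance
  ∂[5,6] = [6] − [5].
As a 10×30 matrix over Z this has rank 9, with invariant factors (1,1,1,1,1,1,1,1,1).

The boundary map ∂_2: C_2 → C_1 acts by ∂[p,q,r] = [q,r] − [p,r] + [p,q]. For instance
  ∂[1,2,9] = [2,9] − [1,9] + [1,2],
  ∂[3,4,6] = [4,6] − [3,6] + [3,4].
The resulting 30×20 matrix has rank 20, and its Smith normal form has invariant factors (1,1,1,1,1,1,1,1,1,1,1,1,1,1,1,1,1,1,1,2).

Computing H_k = (kernel of ∂_k) / (image of ∂_{k+1}):

  H_0: rank C_0 − rank ∂_1 = 10 − 9 = 1, and the invariant factors of ∂_1 are all 1, so H_0 = Z.
  H_1: rank ker ∂_1 − rank ∂_2 = (30 − 9) − 20 = 1, and ∂_2 has invariant factor 2 > 1, so H_1 = Z × Z/2.
  H_2: rank ker ∂_2 − rank ∂_3 = (20 − 20) − 0 = 0, and there is no ∂_3, so H_2 = 0.

As a check, the Euler characteristic is 10 − 30 + 20 = 0, which agrees with 1 − 1 + 0 = 0.

H_0 = Z,  H_1 = Z × Z/2,  H_2 = 0.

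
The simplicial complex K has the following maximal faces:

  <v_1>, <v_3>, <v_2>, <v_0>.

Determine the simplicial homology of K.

H_0 ≅ Z^4.

K has 4 vertices.
rank ∂_0 = 0, rank ∂_1 = 0 ⇒ b_0 = 4 − 0 − 0 = 4. So H_0 ≅ Z^4.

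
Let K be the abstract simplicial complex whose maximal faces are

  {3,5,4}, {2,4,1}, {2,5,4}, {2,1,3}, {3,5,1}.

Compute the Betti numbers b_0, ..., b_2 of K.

We work with the vertex ordering 1 < 2 < 3 < 4 < 5. The simplices of K, each written with vertices in increasing order, are:

  0-simplices (5): [1], [2], [3], [4], [5]
  1-simplices (10): [1,2], [1,3], [1,4], [1,5], [2,3], [2,4], [2,5], [3,4], [3,5], [4,5]
  2-simplices (5): [1,2,3], [1,2,4], [1,3,5], [2,4,5], [3,4,5]

giving chain groups C_0 ≅ Z^5, C_1 ≅ Z^10, C_2 ≅ Z^5.

Boundary ∂_1: C_1 → C_0 maps an edge to its endpoints' difference, ∂[p,q] = q − p.
The resulting 5×10 matrix has rank 4, and its Smith normal form has invariant factors (1,1,1,1).

The boundary map ∂_2: C_2 → C_1 maps a triangle to the signed sum of its edges. For instance
  ∂[1,3,5] = [3,5] − [1,5] + [1,3],
  ∂[3,4,5] = [4,5] − [3,5] + [3,4].
The 10×5 boundary matrix has rank 5 and Smith normal form diag(1,1,1,1,1).

Computing H_k = (kernel of ∂_k) / (image of ∂_{k+1}):

  H_0: rank C_0 − rank ∂_1 = 5 − 4 = 1, and the invariant factors of ∂_1 are all 1, so H_0 ≅ Z.
  H_1: rank ker ∂_1 − rank ∂_2 = (10 − 4) − 5 = 1, and the invariant factors of ∂_2 are all 1, so H_1 ≅ Z.
  H_2: rank ker ∂_2 − rank ∂_3 = (5 − 5) − 0 = 0, and there is no ∂_3, so H_2 ≅ 0.

As a check, the Euler characteristic is 5 − 10 + 5 = 0, which agrees with 1 − 1 + 0 = 0.

Hence the Betti numbers are b_0 = 1, b_1 = 1, b_2 = 0.

b_0 = 1, b_1 = 1, b_2 = 0.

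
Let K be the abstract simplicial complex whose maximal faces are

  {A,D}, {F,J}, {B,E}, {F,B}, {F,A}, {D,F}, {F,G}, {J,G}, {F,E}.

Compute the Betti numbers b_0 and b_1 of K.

Fix the vertex order A < B < D < E < F < G < J and write every simplex with vertices in increasing order. Then dim K = 1 and the simplices of K are:

  0-simplices (7): A, B, D, E, F, G, J
  1-simplices (9): AD, AF, BE, BF, DF, EF, FG, FJ, GJ

giving chain groups C_0 ≅ Z^7, C_1 ≅ Z^9.

∂_1: C_1 → C_0 sends each edge [p,q] (with p < q) to q − p.
The 7×9 boundary matrix has rank 6 and Smith normal form diag(1,1,1,1,1,1).

From H_k ≅ ker(∂_k) / im(∂_{k+1}) we obtain:

  H_0: rank C_0 − rank ∂_1 = 7 − 6 = 1, and the invariant factors of ∂_1 are all 1, so H_0 = Z.
  H_1: rank ker ∂_1 − rank ∂_2 = (9 − 6) − 0 = 3, and there is no ∂_2, so H_1 = Z^3.

As a check, the Euler characteristic is 7 − 9 = -2, which agrees with 1 − 3 = -2.

Hence the Betti numbers are b_0 = 1, b_1 = 3.

b_0 = 1, b_1 = 3.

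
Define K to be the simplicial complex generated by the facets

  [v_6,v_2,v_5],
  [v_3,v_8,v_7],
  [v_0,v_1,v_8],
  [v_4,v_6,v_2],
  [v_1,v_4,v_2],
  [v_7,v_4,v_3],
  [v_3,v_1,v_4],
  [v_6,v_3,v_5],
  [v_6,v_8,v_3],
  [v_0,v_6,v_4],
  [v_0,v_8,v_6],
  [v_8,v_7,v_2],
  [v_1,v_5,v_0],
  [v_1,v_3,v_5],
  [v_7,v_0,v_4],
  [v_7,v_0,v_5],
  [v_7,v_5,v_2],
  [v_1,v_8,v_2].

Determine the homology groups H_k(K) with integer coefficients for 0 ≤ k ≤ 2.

Fix the vertex order v_0 < v_1 < v_2 < v_3 < v_4 < v_5 < v_6 < v_7 < v_8 and write every simplex with vertices in increasing order. Then dim K = 2 and the simplices of K are:

  0-simplices (9): [v_0], [v_1], [v_2], [v_3], [v_4], [v_5], [v_6], [v_7], [v_8]
  1-simplices (27): (27 of them)
  2-simplices (18): (18 of them)

giving chain groups C_0 ≅ Z^9, C_1 ≅ Z^27, C_2 ≅ Z^18.

Boundary ∂_1: C_1 → C_0 maps an edge to its endpoints' difference, ∂[p,q] = q − p.
The 9×27 boundary matrix has rank 8 and Smith normal form diag(1,1,1,1,1,1,1,1).

Boundary ∂_2: C_2 → C_1 maps a triangle to the signed sum of its edges. For instance
  ∂[v_0,v_1,v_5] = [v_1,v_5] − [v_0,v_5] + [v_0,v_1],
  ∂[v_0,v_6,v_8] = [v_6,v_8] − [v_0,v_8] + [v_0,v_6].
As a 27×18 matrix over Z this has rank 17, with invariant factors (1,1,1,1,1,1,1,1,1,1,1,1,1,1,1,1,1).

From H_k ≅ ker(∂_k) / im(∂_{k+1}) we obtain:

  H_0: rank C_0 − rank ∂_1 = 9 − 8 = 1, and the invariant factors of ∂_1 are all 1, so H_0 = Z.
  H_1: rank ker ∂_1 − rank ∂_2 = (27 − 8) − 17 = 2, and the invariant factors of ∂_2 are all 1, so H_1 = Z^2.
  H_2: rank ker ∂_2 − rank ∂_3 = (18 − 17) − 0 = 1, and there is no ∂_3, so H_2 = Z.

As a check, the Euler characteristic is 9 − 27 + 18 = 0, which agrees with 1 − 2 + 1 = 0.

H_0 = Z,  H_1 = Z^2,  H_2 = Z.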